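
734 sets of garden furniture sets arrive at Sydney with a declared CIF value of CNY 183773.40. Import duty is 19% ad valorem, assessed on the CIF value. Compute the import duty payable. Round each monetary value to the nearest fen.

Import duty: CNY 34916.95

Import duty = 183773.40 × 19% = 34916.95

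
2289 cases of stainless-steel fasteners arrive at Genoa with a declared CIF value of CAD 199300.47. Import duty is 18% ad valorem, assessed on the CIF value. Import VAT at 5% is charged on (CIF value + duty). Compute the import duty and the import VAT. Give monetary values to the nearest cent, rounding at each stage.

Import duty = 199300.47 × 18% = 35874.08
VAT base = CIF + duty = 199300.47 + 35874.08 = 235174.55
Import VAT = 235174.55 × 5% = 11758.73

Import duty: CAD 35874.08; import VAT: CAD 11758.73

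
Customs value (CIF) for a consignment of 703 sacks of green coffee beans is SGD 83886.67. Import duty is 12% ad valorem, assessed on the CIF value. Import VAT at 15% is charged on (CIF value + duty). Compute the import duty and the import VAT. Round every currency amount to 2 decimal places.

Import duty: SGD 10066.40; import VAT: SGD 14092.96

Import duty = 83886.67 × 12% = 10066.40
VAT base = CIF + duty = 83886.67 + 10066.40 = 93953.07
Import VAT = 93953.07 × 15% = 14092.96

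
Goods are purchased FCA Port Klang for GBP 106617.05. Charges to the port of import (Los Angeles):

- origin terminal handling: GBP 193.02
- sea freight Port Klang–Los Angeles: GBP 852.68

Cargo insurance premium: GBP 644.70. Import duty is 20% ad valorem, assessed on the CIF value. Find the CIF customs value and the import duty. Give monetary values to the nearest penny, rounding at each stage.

CIF = FCA price + pre-shipment costs + freight + insurance
CIF = 106617.05 + 193.02 + 852.68 + 644.70 = 108307.45
Import duty = 108307.45 × 20% = 21661.49

CIF value: GBP 108307.45; import duty: GBP 21661.49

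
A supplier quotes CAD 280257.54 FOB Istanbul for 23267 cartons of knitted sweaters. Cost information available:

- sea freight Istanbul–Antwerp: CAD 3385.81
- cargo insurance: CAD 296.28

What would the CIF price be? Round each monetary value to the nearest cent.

CIF price: CAD 283939.63

From FOB to CIF, the seller additionally bears: freight, insurance.
CIF price = 280257.54 + 3385.81 + 296.28 = 283939.63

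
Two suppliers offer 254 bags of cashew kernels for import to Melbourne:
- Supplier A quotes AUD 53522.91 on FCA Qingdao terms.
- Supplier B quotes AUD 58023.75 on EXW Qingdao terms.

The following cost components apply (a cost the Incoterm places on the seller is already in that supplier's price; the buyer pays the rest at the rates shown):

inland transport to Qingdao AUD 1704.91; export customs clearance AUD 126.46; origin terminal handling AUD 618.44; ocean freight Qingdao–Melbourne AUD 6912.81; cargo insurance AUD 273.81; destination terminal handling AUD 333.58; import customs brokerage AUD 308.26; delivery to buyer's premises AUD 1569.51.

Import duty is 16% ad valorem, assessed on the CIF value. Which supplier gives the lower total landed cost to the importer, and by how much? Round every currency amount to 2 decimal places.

Supplier A (FCA):
CIF value = FCA price + origin terminal + freight + insurance = 53522.91 + 618.44 + 6912.81 + 273.81 = 61327.97
Import duty = 61327.97 × 16% = 9812.48
Buyer bears (A): 618.44 + 6912.81 + 273.81 + 333.58 + 308.26 + 1569.51 = 10016.41
Landed cost (A) = invoice 53522.91 + 10016.41 + duty 9812.48 = 73351.80
Supplier B (EXW):
CIF value = EXW price + inland to port + export clearance + origin terminal + freight + insurance = 58023.75 + 1704.91 + 126.46 + 618.44 + 6912.81 + 273.81 = 67660.18
Import duty = 67660.18 × 16% = 10825.63
Buyer bears (B): 1704.91 + 126.46 + 618.44 + 6912.81 + 273.81 + 333.58 + 308.26 + 1569.51 = 11847.78
Landed cost (B) = invoice 58023.75 + 11847.78 + duty 10825.63 = 80697.16
Difference = |73351.80 − 80697.16| = 7345.36

Supplier A is cheaper by AUD 7345.36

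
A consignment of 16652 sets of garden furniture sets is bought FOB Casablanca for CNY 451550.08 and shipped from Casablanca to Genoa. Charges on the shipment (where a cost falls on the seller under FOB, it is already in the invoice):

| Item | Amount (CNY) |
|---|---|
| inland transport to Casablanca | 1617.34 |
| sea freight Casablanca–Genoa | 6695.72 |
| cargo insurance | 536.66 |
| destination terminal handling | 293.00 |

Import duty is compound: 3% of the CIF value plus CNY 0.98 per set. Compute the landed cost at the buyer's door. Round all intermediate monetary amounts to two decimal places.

Total landed cost: CNY 489157.89

FOB: the seller bears costs until goods are on board at the origin port; the buyer bears freight, insurance and all costs thereafter.
Already in the invoice (seller's account under FOB): inland to port — exclude.
CIF value = FOB price + freight + insurance = 451550.08 + 6695.72 + 536.66 = 458782.46
Ad valorem component: 458782.46 × 3% = 13763.47
Specific component: 16652 × 0.98 = 16318.96
Import duty = 13763.47 + 16318.96 = 30082.43
Buyer bears: freight 6695.72 + insurance 536.66 + destination terminal 293.00 + duty 30082.43 = 37607.81
Landed cost = invoice 451550.08 + 37607.81 = 489157.89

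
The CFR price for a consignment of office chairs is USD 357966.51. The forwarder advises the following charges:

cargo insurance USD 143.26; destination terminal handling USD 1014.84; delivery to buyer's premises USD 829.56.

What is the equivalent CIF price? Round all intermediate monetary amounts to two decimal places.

Not relevant to the conversion: delivery, destination terminal — on the buyer under both terms; not part of either seller's price.
From CFR to CIF, the seller additionally bears: insurance.
CIF price = 357966.51 + 143.26 = 358109.77

CIF price: USD 358109.77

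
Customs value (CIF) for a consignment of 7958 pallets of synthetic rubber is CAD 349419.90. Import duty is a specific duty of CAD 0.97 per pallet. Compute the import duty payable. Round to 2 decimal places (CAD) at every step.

Import duty = 7958 × 0.97 = 7719.26

Import duty: CAD 7719.26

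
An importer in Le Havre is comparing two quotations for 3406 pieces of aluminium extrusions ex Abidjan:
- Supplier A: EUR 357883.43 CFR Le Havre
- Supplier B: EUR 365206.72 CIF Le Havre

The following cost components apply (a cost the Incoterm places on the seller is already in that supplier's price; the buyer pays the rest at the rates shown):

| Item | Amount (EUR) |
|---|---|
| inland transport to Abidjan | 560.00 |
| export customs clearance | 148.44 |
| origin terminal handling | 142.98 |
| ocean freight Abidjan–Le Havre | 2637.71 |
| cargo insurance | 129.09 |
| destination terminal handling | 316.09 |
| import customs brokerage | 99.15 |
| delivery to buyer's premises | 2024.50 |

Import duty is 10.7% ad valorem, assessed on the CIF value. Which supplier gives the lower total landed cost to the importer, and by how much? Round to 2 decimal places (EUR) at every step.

Supplier A (CFR):
CIF value = CFR price + insurance = 357883.43 + 129.09 = 358012.52
Import duty = 358012.52 × 10.7% = 38307.34
Buyer bears (A): 129.09 + 316.09 + 99.15 + 2024.50 = 2568.83
Landed cost (A) = invoice 357883.43 + 2568.83 + duty 38307.34 = 398759.60
Supplier B (CIF):
The CIF price already equals the CIF value: 365206.72
Import duty = 365206.72 × 10.7% = 39077.12
Buyer bears (B): 316.09 + 99.15 + 2024.50 = 2439.74
Landed cost (B) = invoice 365206.72 + 2439.74 + duty 39077.12 = 406723.58
Difference = |398759.60 − 406723.58| = 7963.98

Supplier A is cheaper by EUR 7963.98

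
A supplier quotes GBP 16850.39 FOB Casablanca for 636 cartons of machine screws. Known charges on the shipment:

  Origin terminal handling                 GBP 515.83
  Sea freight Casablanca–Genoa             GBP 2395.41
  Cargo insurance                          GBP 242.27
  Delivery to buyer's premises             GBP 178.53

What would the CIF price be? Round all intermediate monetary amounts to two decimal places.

Not relevant to the conversion: origin terminal — on the seller under both FOB and CIF; already in the FOB price and stays in the CIF price. delivery — on the buyer under both terms; not part of either seller's price.
From FOB to CIF, the seller additionally bears: freight, insurance.
CIF price = 16850.39 + 2395.41 + 242.27 = 19488.07

CIF price: GBP 19488.07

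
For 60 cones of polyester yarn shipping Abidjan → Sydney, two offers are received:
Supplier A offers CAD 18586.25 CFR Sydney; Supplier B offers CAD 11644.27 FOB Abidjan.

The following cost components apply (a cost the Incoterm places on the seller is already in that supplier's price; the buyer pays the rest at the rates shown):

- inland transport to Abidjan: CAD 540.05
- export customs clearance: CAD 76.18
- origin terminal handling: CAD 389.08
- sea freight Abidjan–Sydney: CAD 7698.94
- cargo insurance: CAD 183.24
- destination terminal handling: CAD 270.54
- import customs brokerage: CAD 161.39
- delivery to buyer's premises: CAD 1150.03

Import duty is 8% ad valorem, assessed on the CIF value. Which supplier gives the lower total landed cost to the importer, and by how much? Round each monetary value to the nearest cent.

Supplier A (CFR):
CIF value = CFR price + insurance = 18586.25 + 183.24 = 18769.49
Import duty = 18769.49 × 8% = 1501.56
Buyer bears (A): 183.24 + 270.54 + 161.39 + 1150.03 = 1765.20
Landed cost (A) = invoice 18586.25 + 1765.20 + duty 1501.56 = 21853.01
Supplier B (FOB):
CIF value = FOB price + freight + insurance = 11644.27 + 7698.94 + 183.24 = 19526.45
Import duty = 19526.45 × 8% = 1562.12
Buyer bears (B): 7698.94 + 183.24 + 270.54 + 161.39 + 1150.03 = 9464.14
Landed cost (B) = invoice 11644.27 + 9464.14 + duty 1562.12 = 22670.53
Difference = |21853.01 − 22670.53| = 817.52

Supplier A is cheaper by CAD 817.52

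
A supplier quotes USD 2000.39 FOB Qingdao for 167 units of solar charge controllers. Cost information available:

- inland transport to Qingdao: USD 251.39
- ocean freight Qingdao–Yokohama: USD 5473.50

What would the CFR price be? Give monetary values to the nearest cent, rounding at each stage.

CFR price: USD 7473.89

Not relevant to the conversion: inland to port — on the seller under both FOB and CFR; already in the FOB price and stays in the CFR price.
From FOB to CFR, the seller additionally bears: freight.
CFR price = 2000.39 + 5473.50 = 7473.89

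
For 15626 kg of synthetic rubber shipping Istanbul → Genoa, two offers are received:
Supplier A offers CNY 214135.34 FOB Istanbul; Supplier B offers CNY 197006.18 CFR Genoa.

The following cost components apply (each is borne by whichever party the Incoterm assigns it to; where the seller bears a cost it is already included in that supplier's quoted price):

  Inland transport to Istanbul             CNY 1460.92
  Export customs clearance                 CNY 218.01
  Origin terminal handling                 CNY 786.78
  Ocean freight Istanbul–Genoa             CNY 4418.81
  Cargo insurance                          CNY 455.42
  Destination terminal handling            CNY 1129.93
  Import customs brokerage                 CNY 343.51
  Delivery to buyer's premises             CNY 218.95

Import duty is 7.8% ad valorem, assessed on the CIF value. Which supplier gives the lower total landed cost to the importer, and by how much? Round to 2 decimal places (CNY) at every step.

Supplier A (FOB):
CIF value = FOB price + freight + insurance = 214135.34 + 4418.81 + 455.42 = 219009.57
Import duty = 219009.57 × 7.8% = 17082.75
Buyer bears (A): 4418.81 + 455.42 + 1129.93 + 343.51 + 218.95 = 6566.62
Landed cost (A) = invoice 214135.34 + 6566.62 + duty 17082.75 = 237784.71
Supplier B (CFR):
CIF value = CFR price + insurance = 197006.18 + 455.42 = 197461.60
Import duty = 197461.60 × 7.8% = 15402.00
Buyer bears (B): 455.42 + 1129.93 + 343.51 + 218.95 = 2147.81
Landed cost (B) = invoice 197006.18 + 2147.81 + duty 15402.00 = 214555.99
Difference = |237784.71 − 214555.99| = 23228.72

Supplier B is cheaper by CNY 23228.72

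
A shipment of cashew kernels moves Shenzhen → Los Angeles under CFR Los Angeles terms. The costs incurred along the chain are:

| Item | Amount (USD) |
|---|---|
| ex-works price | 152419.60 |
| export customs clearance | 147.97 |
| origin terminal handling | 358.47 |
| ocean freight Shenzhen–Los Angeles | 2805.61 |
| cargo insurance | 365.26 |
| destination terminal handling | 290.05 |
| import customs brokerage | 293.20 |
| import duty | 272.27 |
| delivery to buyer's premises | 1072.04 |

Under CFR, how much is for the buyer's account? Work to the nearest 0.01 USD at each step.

CFR: the seller pays costs through ocean freight to the destination port, but not insurance.
Seller's account: goods 152419.60 + export clearance 147.97 + origin terminal 358.47 + freight 2805.61 = 155731.65
Buyer's account: insurance 365.26 + destination terminal 290.05 + brokerage 293.20 + duty 272.27 + delivery 1072.04 = 2292.82

Buyer's account: USD 2292.82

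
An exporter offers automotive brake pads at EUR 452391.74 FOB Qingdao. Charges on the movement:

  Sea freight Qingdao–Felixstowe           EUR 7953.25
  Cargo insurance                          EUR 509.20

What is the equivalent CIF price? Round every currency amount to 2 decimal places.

From FOB to CIF, the seller additionally bears: freight, insurance.
CIF price = 452391.74 + 7953.25 + 509.20 = 460854.19

CIF price: EUR 460854.19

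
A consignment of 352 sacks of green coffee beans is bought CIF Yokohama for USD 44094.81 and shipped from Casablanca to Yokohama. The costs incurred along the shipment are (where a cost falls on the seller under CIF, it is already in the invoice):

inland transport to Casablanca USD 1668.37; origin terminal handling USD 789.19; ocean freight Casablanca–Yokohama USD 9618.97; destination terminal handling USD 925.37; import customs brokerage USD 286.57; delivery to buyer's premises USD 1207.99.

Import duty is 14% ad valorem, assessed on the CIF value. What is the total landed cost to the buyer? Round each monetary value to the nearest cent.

CIF: the seller pays costs through ocean freight and marine insurance to the destination port.
Already in the invoice (seller's account under CIF): inland to port, origin terminal, freight — exclude.
The CIF price already equals the CIF value: 44094.81
Import duty = 44094.81 × 14% = 6173.27
Buyer bears: destination terminal 925.37 + brokerage 286.57 + delivery 1207.99 + duty 6173.27 = 8593.20
Landed cost = invoice 44094.81 + 8593.20 = 52688.01

Total landed cost: USD 52688.01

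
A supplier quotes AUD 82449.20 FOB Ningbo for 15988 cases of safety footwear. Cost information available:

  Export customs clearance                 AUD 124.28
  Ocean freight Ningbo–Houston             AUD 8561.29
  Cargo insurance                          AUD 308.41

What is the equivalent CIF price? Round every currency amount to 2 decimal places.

Not relevant to the conversion: export clearance — on the seller under both FOB and CIF; already in the FOB price and stays in the CIF price.
From FOB to CIF, the seller additionally bears: freight, insurance.
CIF price = 82449.20 + 8561.29 + 308.41 = 91318.90

CIF price: AUD 91318.90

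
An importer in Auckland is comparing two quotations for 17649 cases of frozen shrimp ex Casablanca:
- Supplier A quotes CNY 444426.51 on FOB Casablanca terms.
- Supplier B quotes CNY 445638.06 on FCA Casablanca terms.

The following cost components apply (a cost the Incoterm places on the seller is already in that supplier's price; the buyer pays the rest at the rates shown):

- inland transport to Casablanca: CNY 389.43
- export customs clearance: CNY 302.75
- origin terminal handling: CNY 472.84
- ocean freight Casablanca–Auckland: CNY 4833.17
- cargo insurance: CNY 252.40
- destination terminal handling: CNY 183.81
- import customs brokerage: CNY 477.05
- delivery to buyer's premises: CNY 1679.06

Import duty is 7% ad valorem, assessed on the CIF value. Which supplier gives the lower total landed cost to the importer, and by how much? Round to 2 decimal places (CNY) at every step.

Supplier A (FOB):
CIF value = FOB price + freight + insurance = 444426.51 + 4833.17 + 252.40 = 449512.08
Import duty = 449512.08 × 7% = 31465.85
Buyer bears (A): 4833.17 + 252.40 + 183.81 + 477.05 + 1679.06 = 7425.49
Landed cost (A) = invoice 444426.51 + 7425.49 + duty 31465.85 = 483317.85
Supplier B (FCA):
CIF value = FCA price + origin terminal + freight + insurance = 445638.06 + 472.84 + 4833.17 + 252.40 = 451196.47
Import duty = 451196.47 × 7% = 31583.75
Buyer bears (B): 472.84 + 4833.17 + 252.40 + 183.81 + 477.05 + 1679.06 = 7898.33
Landed cost (B) = invoice 445638.06 + 7898.33 + duty 31583.75 = 485120.14
Difference = |483317.85 − 485120.14| = 1802.29

Supplier A is cheaper by CNY 1802.29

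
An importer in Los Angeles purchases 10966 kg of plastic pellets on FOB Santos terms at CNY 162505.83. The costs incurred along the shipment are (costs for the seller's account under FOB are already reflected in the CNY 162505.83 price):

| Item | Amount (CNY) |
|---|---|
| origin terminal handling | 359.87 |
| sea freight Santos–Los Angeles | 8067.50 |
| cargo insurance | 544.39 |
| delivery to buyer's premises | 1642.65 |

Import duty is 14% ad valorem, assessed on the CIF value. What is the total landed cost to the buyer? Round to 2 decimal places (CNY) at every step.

Total landed cost: CNY 196716.85

FOB: the seller bears costs until goods are on board at the origin port; the buyer bears freight, insurance and all costs thereafter.
Already in the invoice (seller's account under FOB): origin terminal — exclude.
CIF value = FOB price + freight + insurance = 162505.83 + 8067.50 + 544.39 = 171117.72
Import duty = 171117.72 × 14% = 23956.48
Buyer bears: freight 8067.50 + insurance 544.39 + delivery 1642.65 + duty 23956.48 = 34211.02
Landed cost = invoice 162505.83 + 34211.02 = 196716.85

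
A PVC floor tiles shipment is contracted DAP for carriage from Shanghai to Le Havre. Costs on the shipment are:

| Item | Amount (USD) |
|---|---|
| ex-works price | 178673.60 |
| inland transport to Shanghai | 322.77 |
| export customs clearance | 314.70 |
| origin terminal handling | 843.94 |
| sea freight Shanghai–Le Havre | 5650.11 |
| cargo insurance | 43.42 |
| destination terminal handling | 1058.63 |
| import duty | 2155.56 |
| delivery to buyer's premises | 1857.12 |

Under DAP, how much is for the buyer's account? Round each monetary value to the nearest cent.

DAP: the seller bears all costs to the named destination except import duty and clearance.
Seller's account: goods 178673.60 + inland to port 322.77 + export clearance 314.70 + origin terminal 843.94 + freight 5650.11 + insurance 43.42 + destination terminal 1058.63 + delivery 1857.12 = 188764.29
Buyer's account: duty 2155.56 = 2155.56

Buyer's account: USD 2155.56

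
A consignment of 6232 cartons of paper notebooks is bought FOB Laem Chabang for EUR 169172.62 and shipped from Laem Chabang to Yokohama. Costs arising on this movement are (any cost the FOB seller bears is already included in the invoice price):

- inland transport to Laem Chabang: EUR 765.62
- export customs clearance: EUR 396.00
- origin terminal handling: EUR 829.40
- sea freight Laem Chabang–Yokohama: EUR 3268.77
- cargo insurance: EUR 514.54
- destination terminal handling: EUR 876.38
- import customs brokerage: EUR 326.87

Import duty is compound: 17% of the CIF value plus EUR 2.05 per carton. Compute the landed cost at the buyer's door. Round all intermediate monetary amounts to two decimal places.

Total landed cost: EUR 216337.29

FOB: the seller bears costs until goods are on board at the origin port; the buyer bears freight, insurance and all costs thereafter.
Already in the invoice (seller's account under FOB): inland to port, export clearance, origin terminal — exclude.
CIF value = FOB price + freight + insurance = 169172.62 + 3268.77 + 514.54 = 172955.93
Ad valorem component: 172955.93 × 17% = 29402.51
Specific component: 6232 × 2.05 = 12775.60
Import duty = 29402.51 + 12775.60 = 42178.11
Buyer bears: freight 3268.77 + insurance 514.54 + destination terminal 876.38 + brokerage 326.87 + duty 42178.11 = 47164.67
Landed cost = invoice 169172.62 + 47164.67 = 216337.29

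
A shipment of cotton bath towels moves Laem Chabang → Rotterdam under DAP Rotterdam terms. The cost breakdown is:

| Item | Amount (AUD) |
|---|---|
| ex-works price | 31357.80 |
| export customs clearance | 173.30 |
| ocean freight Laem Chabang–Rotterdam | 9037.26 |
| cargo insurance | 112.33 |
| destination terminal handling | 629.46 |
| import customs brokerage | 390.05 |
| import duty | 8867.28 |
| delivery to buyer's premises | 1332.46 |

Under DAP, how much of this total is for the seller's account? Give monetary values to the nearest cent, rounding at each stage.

Seller's account: AUD 42642.61

DAP: the seller bears all costs to the named destination except import duty and clearance.
Seller's account: goods 31357.80 + export clearance 173.30 + freight 9037.26 + insurance 112.33 + destination terminal 629.46 + delivery 1332.46 = 42642.61
Buyer's account: brokerage 390.05 + duty 8867.28 = 9257.33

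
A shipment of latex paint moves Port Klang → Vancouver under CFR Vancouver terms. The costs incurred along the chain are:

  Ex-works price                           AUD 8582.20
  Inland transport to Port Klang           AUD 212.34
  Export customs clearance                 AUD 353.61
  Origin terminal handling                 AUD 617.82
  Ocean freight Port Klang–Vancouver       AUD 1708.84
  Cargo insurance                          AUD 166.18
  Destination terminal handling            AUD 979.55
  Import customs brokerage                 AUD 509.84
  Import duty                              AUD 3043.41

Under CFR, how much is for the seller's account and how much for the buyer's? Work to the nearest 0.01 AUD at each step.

CFR: the seller pays costs through ocean freight to the destination port, but not insurance.
Seller's account: goods 8582.20 + inland to port 212.34 + export clearance 353.61 + origin terminal 617.82 + freight 1708.84 = 11474.81
Buyer's account: insurance 166.18 + destination terminal 979.55 + brokerage 509.84 + duty 3043.41 = 4698.98

Seller: AUD 11474.81; buyer: AUD 4698.98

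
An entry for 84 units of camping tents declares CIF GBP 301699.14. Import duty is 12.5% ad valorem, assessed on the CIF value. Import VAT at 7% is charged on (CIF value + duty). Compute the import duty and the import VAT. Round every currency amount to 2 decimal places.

Import duty = 301699.14 × 12.5% = 37712.39
VAT base = CIF + duty = 301699.14 + 37712.39 = 339411.53
Import VAT = 339411.53 × 7% = 23758.81

Import duty: GBP 37712.39; import VAT: GBP 23758.81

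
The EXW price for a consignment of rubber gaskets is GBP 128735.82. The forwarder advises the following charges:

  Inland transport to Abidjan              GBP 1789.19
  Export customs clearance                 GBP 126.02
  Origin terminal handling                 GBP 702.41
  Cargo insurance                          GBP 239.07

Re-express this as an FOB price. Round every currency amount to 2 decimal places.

FOB price: GBP 131353.44

Not relevant to the conversion: insurance — on the buyer under both terms; not part of either seller's price.
From EXW to FOB, the seller additionally bears: inland to port, export clearance, origin terminal.
FOB price = 128735.82 + 1789.19 + 126.02 + 702.41 = 131353.44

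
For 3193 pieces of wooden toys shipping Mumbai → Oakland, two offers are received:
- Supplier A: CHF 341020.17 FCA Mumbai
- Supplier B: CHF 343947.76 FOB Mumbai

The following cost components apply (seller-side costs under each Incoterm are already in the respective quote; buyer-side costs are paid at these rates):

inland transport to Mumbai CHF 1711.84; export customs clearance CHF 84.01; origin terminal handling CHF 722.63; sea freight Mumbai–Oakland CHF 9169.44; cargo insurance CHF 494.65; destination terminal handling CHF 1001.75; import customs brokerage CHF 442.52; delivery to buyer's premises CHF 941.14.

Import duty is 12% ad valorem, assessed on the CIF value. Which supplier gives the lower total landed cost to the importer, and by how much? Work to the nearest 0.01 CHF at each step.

Supplier A is cheaper by CHF 2469.55

Supplier A (FCA):
CIF value = FCA price + origin terminal + freight + insurance = 341020.17 + 722.63 + 9169.44 + 494.65 = 351406.89
Import duty = 351406.89 × 12% = 42168.83
Buyer bears (A): 722.63 + 9169.44 + 494.65 + 1001.75 + 442.52 + 941.14 = 12772.13
Landed cost (A) = invoice 341020.17 + 12772.13 + duty 42168.83 = 395961.13
Supplier B (FOB):
CIF value = FOB price + freight + insurance = 343947.76 + 9169.44 + 494.65 = 353611.85
Import duty = 353611.85 × 12% = 42433.42
Buyer bears (B): 9169.44 + 494.65 + 1001.75 + 442.52 + 941.14 = 12049.50
Landed cost (B) = invoice 343947.76 + 12049.50 + duty 42433.42 = 398430.68
Difference = |395961.13 − 398430.68| = 2469.55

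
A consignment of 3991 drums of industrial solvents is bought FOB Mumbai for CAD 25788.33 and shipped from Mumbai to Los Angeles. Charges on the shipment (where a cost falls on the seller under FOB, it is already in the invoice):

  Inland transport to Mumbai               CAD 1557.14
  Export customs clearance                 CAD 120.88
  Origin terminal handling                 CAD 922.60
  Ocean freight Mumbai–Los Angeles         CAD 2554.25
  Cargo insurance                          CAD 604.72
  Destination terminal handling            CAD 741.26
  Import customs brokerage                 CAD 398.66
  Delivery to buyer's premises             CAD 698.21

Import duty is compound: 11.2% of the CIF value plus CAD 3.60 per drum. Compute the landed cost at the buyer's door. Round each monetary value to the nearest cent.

FOB: the seller bears costs until goods are on board at the origin port; the buyer bears freight, insurance and all costs thereafter.
Already in the invoice (seller's account under FOB): inland to port, export clearance, origin terminal — exclude.
CIF value = FOB price + freight + insurance = 25788.33 + 2554.25 + 604.72 = 28947.30
Ad valorem component: 28947.30 × 11.2% = 3242.10
Specific component: 3991 × 3.60 = 14367.60
Import duty = 3242.10 + 14367.60 = 17609.70
Buyer bears: freight 2554.25 + insurance 604.72 + destination terminal 741.26 + brokerage 398.66 + delivery 698.21 + duty 17609.70 = 22606.80
Landed cost = invoice 25788.33 + 22606.80 = 48395.13

Total landed cost: CAD 48395.13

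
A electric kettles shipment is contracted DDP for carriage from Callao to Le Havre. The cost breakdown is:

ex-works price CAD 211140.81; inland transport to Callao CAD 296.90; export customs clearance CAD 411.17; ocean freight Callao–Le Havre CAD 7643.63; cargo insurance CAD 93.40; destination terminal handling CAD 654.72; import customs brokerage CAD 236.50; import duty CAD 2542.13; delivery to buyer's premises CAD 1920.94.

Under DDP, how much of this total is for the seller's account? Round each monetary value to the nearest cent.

Seller's account: CAD 224940.20

DDP: the seller bears all costs including import duty.
Seller's account: goods 211140.81 + inland to port 296.90 + export clearance 411.17 + freight 7643.63 + insurance 93.40 + destination terminal 654.72 + brokerage 236.50 + duty 2542.13 + delivery 1920.94 = 224940.20
Buyer's account: 0.00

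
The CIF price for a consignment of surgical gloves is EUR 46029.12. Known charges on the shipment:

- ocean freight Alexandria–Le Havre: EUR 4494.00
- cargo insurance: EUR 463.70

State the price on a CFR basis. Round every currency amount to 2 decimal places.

CFR price: EUR 45565.42

Not relevant to the conversion: freight — on the seller under both CIF and CFR; already in the CIF price and stays in the CFR price.
From CIF to CFR, the seller no longer bears: insurance.
CFR price = 46029.12 − 463.70 = 45565.42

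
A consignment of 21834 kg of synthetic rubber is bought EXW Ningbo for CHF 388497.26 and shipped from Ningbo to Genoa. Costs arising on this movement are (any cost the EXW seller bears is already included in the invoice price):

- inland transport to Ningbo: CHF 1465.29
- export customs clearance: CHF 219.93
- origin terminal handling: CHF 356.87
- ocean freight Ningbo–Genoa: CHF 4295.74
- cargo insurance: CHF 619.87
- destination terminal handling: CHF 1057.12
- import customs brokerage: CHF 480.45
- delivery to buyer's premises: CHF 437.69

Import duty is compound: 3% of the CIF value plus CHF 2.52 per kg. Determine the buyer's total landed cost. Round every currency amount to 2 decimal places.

Total landed cost: CHF 464315.55

EXW: the seller makes goods available at their premises; the buyer bears all onward costs.
CIF value = EXW price + inland to port + export clearance + origin terminal + freight + insurance = 388497.26 + 1465.29 + 219.93 + 356.87 + 4295.74 + 619.87 = 395454.96
Ad valorem component: 395454.96 × 3% = 11863.65
Specific component: 21834 × 2.52 = 55021.68
Import duty = 11863.65 + 55021.68 = 66885.33
Buyer bears: inland to port 1465.29 + export clearance 219.93 + origin terminal 356.87 + freight 4295.74 + insurance 619.87 + destination terminal 1057.12 + brokerage 480.45 + delivery 437.69 + duty 66885.33 = 75818.29
Landed cost = invoice 388497.26 + 75818.29 = 464315.55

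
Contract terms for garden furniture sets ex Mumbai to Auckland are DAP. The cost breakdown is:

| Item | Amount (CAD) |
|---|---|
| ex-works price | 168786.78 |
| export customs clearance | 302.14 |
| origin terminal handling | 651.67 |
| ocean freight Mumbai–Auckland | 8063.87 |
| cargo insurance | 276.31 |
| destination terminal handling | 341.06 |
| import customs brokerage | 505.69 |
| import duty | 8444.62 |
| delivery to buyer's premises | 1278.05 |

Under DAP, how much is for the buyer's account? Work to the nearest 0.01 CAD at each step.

Buyer's account: CAD 8950.31

DAP: the seller bears all costs to the named destination except import duty and clearance.
Seller's account: goods 168786.78 + export clearance 302.14 + origin terminal 651.67 + freight 8063.87 + insurance 276.31 + destination terminal 341.06 + delivery 1278.05 = 179699.88
Buyer's account: brokerage 505.69 + duty 8444.62 = 8950.31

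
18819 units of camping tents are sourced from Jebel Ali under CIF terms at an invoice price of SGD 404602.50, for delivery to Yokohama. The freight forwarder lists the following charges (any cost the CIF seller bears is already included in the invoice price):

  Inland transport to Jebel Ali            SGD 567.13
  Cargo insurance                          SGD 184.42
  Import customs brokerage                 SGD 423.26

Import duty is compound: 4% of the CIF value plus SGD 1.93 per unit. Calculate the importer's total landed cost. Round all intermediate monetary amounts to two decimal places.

CIF: the seller pays costs through ocean freight and marine insurance to the destination port.
Already in the invoice (seller's account under CIF): inland to port, insurance — exclude.
The CIF price already equals the CIF value: 404602.50
Ad valorem component: 404602.50 × 4% = 16184.10
Specific component: 18819 × 1.93 = 36320.67
Import duty = 16184.10 + 36320.67 = 52504.77
Buyer bears: brokerage 423.26 + duty 52504.77 = 52928.03
Landed cost = invoice 404602.50 + 52928.03 = 457530.53

Total landed cost: SGD 457530.53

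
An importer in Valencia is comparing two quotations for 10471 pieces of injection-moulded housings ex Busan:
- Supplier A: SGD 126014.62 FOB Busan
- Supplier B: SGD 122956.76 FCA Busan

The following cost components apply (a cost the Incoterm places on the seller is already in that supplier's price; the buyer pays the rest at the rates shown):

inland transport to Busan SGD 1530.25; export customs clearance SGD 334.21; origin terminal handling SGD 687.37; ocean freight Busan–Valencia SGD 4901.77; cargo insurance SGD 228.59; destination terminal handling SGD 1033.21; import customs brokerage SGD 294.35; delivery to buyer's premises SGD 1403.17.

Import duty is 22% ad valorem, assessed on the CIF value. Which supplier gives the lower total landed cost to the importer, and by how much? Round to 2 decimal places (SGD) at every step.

Supplier A (FOB):
CIF value = FOB price + freight + insurance = 126014.62 + 4901.77 + 228.59 = 131144.98
Import duty = 131144.98 × 22% = 28851.90
Buyer bears (A): 4901.77 + 228.59 + 1033.21 + 294.35 + 1403.17 = 7861.09
Landed cost (A) = invoice 126014.62 + 7861.09 + duty 28851.90 = 162727.61
Supplier B (FCA):
CIF value = FCA price + origin terminal + freight + insurance = 122956.76 + 687.37 + 4901.77 + 228.59 = 128774.49
Import duty = 128774.49 × 22% = 28330.39
Buyer bears (B): 687.37 + 4901.77 + 228.59 + 1033.21 + 294.35 + 1403.17 = 8548.46
Landed cost (B) = invoice 122956.76 + 8548.46 + duty 28330.39 = 159835.61
Difference = |162727.61 − 159835.61| = 2892.00

Supplier B is cheaper by SGD 2892.00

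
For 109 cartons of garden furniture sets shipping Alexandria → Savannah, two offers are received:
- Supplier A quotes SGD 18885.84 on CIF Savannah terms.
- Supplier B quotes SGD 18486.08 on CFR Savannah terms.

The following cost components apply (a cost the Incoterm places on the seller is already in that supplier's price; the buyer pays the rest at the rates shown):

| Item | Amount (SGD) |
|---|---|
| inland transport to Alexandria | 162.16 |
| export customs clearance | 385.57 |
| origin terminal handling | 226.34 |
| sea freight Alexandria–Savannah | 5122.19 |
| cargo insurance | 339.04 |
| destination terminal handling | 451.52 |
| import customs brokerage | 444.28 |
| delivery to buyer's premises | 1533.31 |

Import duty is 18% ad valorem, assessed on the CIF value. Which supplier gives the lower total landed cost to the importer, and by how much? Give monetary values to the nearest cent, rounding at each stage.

Supplier A (CIF):
The CIF price already equals the CIF value: 18885.84
Import duty = 18885.84 × 18% = 3399.45
Buyer bears (A): 451.52 + 444.28 + 1533.31 = 2429.11
Landed cost (A) = invoice 18885.84 + 2429.11 + duty 3399.45 = 24714.40
Supplier B (CFR):
CIF value = CFR price + insurance = 18486.08 + 339.04 = 18825.12
Import duty = 18825.12 × 18% = 3388.52
Buyer bears (B): 339.04 + 451.52 + 444.28 + 1533.31 = 2768.15
Landed cost (B) = invoice 18486.08 + 2768.15 + duty 3388.52 = 24642.75
Difference = |24714.40 − 24642.75| = 71.65

Supplier B is cheaper by SGD 71.65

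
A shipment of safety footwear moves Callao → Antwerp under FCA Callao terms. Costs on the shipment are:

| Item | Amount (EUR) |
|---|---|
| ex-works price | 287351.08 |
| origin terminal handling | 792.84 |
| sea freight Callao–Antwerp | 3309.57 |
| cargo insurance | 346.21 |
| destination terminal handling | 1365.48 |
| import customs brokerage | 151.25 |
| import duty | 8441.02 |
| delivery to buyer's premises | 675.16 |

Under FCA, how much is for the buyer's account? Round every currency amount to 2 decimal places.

FCA: the seller delivers export-cleared goods to the carrier; the buyer bears costs from that point.
Seller's account: goods 287351.08 = 287351.08
Buyer's account: origin terminal 792.84 + freight 3309.57 + insurance 346.21 + destination terminal 1365.48 + brokerage 151.25 + duty 8441.02 + delivery 675.16 = 15081.53

Buyer's account: EUR 15081.53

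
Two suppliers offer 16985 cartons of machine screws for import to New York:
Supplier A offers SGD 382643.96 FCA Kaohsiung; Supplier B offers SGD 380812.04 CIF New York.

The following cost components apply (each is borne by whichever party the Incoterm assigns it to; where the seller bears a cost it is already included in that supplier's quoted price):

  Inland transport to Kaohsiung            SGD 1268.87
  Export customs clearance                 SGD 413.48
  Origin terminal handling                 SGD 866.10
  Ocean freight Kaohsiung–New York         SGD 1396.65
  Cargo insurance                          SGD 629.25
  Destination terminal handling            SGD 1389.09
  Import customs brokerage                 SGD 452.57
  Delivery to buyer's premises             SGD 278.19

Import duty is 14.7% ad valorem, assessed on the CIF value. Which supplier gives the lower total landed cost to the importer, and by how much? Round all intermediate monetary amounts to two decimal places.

Supplier B is cheaper by SGD 5418.34

Supplier A (FCA):
CIF value = FCA price + origin terminal + freight + insurance = 382643.96 + 866.10 + 1396.65 + 629.25 = 385535.96
Import duty = 385535.96 × 14.7% = 56673.79
Buyer bears (A): 866.10 + 1396.65 + 629.25 + 1389.09 + 452.57 + 278.19 = 5011.85
Landed cost (A) = invoice 382643.96 + 5011.85 + duty 56673.79 = 444329.60
Supplier B (CIF):
The CIF price already equals the CIF value: 380812.04
Import duty = 380812.04 × 14.7% = 55979.37
Buyer bears (B): 1389.09 + 452.57 + 278.19 = 2119.85
Landed cost (B) = invoice 380812.04 + 2119.85 + duty 55979.37 = 438911.26
Difference = |444329.60 − 438911.26| = 5418.34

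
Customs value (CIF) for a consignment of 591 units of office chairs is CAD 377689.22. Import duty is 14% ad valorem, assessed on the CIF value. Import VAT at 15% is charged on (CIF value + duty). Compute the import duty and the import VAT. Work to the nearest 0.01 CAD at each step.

Import duty: CAD 52876.49; import VAT: CAD 64584.86

Import duty = 377689.22 × 14% = 52876.49
VAT base = CIF + duty = 377689.22 + 52876.49 = 430565.71
Import VAT = 430565.71 × 15% = 64584.86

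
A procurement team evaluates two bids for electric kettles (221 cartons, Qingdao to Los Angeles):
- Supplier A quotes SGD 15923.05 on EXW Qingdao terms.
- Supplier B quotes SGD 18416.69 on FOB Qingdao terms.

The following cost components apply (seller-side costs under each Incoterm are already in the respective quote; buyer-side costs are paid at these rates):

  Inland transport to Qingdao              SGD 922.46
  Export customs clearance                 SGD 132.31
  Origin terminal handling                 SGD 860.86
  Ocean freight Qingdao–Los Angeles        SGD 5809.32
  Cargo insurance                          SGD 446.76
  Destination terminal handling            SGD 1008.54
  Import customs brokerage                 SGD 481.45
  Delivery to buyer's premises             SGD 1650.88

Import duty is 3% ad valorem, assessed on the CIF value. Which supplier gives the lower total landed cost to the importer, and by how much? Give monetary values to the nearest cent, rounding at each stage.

Supplier A is cheaper by SGD 595.35

Supplier A (EXW):
CIF value = EXW price + inland to port + export clearance + origin terminal + freight + insurance = 15923.05 + 922.46 + 132.31 + 860.86 + 5809.32 + 446.76 = 24094.76
Import duty = 24094.76 × 3% = 722.84
Buyer bears (A): 922.46 + 132.31 + 860.86 + 5809.32 + 446.76 + 1008.54 + 481.45 + 1650.88 = 11312.58
Landed cost (A) = invoice 15923.05 + 11312.58 + duty 722.84 = 27958.47
Supplier B (FOB):
CIF value = FOB price + freight + insurance = 18416.69 + 5809.32 + 446.76 = 24672.77
Import duty = 24672.77 × 3% = 740.18
Buyer bears (B): 5809.32 + 446.76 + 1008.54 + 481.45 + 1650.88 = 9396.95
Landed cost (B) = invoice 18416.69 + 9396.95 + duty 740.18 = 28553.82
Difference = |27958.47 − 28553.82| = 595.35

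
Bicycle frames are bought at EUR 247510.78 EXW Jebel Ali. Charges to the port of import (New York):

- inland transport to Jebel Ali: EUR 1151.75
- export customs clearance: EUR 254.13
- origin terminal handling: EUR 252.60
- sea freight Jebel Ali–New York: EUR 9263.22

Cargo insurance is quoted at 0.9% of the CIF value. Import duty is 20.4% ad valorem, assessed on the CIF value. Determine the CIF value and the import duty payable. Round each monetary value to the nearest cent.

Let C be the CIF value. C = EXW price + pre-shipment costs + freight + 0.9% × C
C − 0.9% × C = 247510.78 + 1151.75 + 254.13 + 252.60 + 9263.22
0.991 × C = 258432.48
C = 258432.48 / 0.991 = 260779.50
Insurance premium = 0.9% × 260779.50 = 2347.02
Import duty = 260779.50 × 20.4% = 53199.02

CIF value: EUR 260779.50; import duty: EUR 53199.02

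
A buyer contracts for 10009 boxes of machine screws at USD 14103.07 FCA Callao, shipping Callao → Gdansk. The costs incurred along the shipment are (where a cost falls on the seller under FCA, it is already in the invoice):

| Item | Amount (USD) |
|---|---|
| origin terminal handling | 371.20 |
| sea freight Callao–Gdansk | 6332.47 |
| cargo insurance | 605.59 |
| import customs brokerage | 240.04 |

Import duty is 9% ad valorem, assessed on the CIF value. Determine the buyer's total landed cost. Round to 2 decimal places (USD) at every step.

FCA: the seller delivers export-cleared goods to the carrier; the buyer bears costs from that point.
CIF value = FCA price + origin terminal + freight + insurance = 14103.07 + 371.20 + 6332.47 + 605.59 = 21412.33
Import duty = 21412.33 × 9% = 1927.11
Buyer bears: origin terminal 371.20 + freight 6332.47 + insurance 605.59 + brokerage 240.04 + duty 1927.11 = 9476.41
Landed cost = invoice 14103.07 + 9476.41 = 23579.48

Total landed cost: USD 23579.48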